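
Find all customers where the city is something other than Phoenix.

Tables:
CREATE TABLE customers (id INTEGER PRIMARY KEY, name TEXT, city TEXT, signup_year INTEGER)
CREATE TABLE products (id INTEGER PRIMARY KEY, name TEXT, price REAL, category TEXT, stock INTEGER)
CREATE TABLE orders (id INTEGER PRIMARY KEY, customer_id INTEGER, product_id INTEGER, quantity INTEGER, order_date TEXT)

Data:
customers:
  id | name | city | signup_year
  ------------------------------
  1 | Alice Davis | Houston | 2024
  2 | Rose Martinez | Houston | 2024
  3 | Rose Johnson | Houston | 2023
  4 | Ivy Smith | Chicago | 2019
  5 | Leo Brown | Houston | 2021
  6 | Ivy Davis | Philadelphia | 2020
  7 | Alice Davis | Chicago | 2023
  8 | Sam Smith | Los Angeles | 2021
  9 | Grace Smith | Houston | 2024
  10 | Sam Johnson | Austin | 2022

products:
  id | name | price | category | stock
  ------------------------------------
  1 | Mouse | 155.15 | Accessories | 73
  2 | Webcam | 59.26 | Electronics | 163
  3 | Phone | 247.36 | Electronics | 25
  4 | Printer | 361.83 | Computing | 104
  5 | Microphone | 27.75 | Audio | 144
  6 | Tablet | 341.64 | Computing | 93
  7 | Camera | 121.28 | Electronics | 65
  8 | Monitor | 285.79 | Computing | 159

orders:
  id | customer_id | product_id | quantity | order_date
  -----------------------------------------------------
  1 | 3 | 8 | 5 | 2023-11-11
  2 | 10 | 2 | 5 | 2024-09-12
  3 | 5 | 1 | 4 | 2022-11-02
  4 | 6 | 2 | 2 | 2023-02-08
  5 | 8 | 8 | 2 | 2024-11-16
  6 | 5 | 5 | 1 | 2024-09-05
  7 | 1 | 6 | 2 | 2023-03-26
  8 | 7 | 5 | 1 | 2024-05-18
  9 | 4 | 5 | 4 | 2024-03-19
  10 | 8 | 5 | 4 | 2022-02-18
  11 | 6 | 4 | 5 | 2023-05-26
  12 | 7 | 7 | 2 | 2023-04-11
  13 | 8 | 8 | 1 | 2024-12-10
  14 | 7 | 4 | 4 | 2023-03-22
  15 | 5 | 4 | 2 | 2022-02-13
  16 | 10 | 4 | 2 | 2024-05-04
SELECT name, city FROM customers WHERE city <> 'Phoenix'

Execution result:
name | city
Alice Davis | Houston
Rose Martinez | Houston
Rose Johnson | Houston
Ivy Smith | Chicago
Leo Brown | Houston
Ivy Davis | Philadelphia
Alice Davis | Chicago
Sam Smith | Los Angeles
Grace Smith | Houston
Sam Johnson | Austin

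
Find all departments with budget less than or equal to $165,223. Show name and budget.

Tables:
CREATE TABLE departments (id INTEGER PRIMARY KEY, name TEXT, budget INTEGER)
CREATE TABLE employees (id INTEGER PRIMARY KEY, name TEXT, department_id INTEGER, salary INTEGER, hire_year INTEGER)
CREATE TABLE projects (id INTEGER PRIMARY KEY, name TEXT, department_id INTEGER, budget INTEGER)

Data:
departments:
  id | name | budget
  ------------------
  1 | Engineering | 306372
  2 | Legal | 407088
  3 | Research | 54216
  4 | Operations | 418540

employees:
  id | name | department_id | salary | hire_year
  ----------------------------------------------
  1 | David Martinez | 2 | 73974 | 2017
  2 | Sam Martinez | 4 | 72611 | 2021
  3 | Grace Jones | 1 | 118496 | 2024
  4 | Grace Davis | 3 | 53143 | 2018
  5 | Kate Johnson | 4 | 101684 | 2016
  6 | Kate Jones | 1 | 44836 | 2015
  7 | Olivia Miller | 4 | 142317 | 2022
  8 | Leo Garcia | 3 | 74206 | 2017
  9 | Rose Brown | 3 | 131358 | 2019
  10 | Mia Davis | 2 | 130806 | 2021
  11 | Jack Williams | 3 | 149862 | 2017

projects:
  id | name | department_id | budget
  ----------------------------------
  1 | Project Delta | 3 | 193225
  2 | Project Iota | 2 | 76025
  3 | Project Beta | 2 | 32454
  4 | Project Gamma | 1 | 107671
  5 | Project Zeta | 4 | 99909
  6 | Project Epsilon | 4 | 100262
SELECT name, budget FROM departments WHERE budget <= 165223

Execution result:
name | budget
Research | 54216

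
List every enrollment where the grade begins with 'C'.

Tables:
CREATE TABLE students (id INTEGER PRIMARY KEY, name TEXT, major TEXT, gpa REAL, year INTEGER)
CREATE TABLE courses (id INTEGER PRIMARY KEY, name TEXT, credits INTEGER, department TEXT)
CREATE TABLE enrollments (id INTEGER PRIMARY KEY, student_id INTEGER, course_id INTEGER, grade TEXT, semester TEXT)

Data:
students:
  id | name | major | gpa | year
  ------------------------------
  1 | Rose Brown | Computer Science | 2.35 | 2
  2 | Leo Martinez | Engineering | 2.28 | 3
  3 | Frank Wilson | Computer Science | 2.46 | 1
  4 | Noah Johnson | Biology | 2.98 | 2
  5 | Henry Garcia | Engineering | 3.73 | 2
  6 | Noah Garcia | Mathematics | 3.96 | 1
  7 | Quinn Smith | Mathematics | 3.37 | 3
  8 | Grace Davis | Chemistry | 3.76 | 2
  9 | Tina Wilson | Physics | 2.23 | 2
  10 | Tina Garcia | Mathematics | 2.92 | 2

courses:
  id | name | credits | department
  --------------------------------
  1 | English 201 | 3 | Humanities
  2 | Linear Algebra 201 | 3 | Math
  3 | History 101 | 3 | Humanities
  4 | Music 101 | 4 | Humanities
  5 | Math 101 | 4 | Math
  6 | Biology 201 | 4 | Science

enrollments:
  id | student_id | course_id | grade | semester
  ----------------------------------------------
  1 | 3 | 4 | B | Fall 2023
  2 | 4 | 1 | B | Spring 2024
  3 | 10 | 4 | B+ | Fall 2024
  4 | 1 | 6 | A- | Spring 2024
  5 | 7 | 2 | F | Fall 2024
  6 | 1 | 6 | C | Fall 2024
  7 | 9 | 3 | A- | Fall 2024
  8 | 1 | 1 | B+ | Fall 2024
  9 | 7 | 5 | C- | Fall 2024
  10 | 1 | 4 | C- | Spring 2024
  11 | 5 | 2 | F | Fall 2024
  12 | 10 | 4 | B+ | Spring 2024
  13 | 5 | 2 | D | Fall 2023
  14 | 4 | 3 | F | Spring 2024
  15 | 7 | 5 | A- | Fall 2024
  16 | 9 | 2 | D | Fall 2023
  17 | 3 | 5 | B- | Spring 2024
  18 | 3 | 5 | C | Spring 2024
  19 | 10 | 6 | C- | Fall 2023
SELECT id, grade FROM enrollments WHERE grade LIKE 'C%'

Execution result:
id | grade
6 | C
9 | C-
10 | C-
18 | C
19 | C-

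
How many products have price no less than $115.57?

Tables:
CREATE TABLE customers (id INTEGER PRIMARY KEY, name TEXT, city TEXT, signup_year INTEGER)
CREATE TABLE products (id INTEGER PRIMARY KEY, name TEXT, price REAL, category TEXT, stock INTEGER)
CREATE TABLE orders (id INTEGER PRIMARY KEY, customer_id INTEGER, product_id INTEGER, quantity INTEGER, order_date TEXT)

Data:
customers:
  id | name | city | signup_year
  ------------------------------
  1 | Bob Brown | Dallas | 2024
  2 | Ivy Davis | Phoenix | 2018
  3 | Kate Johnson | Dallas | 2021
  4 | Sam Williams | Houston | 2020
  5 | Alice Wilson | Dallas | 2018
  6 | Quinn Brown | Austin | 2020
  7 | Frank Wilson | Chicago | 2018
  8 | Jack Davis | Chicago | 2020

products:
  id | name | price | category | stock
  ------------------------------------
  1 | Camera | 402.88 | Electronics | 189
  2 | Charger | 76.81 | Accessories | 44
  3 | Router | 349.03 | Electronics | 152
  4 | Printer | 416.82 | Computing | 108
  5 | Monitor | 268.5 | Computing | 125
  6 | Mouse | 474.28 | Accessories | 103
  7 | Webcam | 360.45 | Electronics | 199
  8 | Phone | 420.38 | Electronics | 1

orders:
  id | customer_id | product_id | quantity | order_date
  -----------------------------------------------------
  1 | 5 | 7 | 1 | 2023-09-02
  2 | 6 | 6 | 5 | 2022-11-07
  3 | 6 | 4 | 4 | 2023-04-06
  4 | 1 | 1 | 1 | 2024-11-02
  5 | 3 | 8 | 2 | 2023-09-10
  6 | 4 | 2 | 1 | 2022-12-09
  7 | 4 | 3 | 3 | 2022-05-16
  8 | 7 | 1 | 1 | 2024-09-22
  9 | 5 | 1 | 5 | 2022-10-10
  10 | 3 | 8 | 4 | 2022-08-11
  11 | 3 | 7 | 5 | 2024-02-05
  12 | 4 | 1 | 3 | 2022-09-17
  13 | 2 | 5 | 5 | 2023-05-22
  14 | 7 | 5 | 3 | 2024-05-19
SELECT COUNT(*) FROM products WHERE price >= 115.57

Execution result:
7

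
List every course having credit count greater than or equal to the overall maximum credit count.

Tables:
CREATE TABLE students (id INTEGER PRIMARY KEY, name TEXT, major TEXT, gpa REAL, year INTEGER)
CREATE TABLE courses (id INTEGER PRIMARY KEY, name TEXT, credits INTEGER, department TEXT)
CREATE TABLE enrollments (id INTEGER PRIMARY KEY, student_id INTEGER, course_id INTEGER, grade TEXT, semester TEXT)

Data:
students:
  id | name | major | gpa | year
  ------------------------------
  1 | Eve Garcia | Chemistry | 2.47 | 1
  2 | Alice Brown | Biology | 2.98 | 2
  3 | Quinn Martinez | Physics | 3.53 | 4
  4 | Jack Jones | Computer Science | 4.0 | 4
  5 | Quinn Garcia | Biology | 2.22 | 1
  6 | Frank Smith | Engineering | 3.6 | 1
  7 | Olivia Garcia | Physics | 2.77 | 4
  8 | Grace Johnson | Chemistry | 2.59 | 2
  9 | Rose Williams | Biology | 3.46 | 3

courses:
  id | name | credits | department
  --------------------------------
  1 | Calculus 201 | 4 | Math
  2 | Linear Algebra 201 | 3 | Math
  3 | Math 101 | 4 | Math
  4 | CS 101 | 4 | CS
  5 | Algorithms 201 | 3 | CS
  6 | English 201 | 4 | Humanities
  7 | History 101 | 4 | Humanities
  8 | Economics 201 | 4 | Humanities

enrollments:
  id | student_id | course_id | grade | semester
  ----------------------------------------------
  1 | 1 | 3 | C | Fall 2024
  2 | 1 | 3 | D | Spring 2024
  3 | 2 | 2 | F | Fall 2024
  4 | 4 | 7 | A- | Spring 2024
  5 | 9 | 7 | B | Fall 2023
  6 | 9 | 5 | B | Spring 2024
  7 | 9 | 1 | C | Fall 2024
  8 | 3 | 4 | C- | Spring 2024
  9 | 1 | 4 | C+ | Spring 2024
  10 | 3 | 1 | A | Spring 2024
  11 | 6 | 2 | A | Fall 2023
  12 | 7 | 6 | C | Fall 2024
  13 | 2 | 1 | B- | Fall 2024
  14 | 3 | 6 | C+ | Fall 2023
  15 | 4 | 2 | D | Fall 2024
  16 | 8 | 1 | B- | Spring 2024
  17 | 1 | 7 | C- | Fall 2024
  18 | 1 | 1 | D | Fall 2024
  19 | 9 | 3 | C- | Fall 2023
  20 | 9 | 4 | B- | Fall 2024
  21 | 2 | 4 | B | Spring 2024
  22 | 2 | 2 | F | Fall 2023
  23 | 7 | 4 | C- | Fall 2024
SELECT name, credits FROM courses WHERE credits >= (SELECT MAX(credits) FROM courses)

Execution result:
name | credits
Calculus 201 | 4
Math 101 | 4
CS 101 | 4
English 201 | 4
History 101 | 4
Economics 201 | 4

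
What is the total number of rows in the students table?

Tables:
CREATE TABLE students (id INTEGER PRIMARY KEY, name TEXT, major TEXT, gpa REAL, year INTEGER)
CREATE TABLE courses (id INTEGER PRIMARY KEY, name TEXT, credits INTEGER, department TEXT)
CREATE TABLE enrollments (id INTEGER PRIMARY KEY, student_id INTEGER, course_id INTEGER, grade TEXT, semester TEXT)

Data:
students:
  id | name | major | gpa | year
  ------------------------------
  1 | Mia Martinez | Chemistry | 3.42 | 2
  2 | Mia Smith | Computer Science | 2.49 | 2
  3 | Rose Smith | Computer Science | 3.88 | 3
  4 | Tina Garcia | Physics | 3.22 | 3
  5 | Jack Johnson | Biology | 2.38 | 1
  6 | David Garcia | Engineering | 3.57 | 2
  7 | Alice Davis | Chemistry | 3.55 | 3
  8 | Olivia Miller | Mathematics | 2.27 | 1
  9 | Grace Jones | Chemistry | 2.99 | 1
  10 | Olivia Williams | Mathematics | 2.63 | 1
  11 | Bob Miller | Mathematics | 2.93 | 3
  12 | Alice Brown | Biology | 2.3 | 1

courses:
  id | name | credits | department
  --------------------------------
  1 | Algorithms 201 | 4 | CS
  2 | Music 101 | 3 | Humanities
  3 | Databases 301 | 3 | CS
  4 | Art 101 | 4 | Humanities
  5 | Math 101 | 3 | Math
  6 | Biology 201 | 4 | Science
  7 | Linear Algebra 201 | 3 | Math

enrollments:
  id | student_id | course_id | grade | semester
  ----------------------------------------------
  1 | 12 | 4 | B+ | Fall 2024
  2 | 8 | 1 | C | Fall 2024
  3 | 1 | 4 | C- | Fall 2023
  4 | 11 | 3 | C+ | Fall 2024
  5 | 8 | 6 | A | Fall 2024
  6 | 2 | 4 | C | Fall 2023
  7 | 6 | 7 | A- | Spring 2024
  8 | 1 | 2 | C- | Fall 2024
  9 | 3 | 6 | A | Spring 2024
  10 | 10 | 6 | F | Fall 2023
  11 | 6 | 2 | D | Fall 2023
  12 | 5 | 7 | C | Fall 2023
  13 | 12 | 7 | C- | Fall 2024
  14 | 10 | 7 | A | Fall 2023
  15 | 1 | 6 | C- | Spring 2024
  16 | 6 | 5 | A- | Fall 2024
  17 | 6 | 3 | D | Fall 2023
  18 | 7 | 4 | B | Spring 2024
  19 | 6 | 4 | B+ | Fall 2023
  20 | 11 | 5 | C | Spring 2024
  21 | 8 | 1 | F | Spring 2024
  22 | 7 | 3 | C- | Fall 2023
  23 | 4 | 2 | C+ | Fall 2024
SELECT COUNT(*) FROM students

Execution result:
12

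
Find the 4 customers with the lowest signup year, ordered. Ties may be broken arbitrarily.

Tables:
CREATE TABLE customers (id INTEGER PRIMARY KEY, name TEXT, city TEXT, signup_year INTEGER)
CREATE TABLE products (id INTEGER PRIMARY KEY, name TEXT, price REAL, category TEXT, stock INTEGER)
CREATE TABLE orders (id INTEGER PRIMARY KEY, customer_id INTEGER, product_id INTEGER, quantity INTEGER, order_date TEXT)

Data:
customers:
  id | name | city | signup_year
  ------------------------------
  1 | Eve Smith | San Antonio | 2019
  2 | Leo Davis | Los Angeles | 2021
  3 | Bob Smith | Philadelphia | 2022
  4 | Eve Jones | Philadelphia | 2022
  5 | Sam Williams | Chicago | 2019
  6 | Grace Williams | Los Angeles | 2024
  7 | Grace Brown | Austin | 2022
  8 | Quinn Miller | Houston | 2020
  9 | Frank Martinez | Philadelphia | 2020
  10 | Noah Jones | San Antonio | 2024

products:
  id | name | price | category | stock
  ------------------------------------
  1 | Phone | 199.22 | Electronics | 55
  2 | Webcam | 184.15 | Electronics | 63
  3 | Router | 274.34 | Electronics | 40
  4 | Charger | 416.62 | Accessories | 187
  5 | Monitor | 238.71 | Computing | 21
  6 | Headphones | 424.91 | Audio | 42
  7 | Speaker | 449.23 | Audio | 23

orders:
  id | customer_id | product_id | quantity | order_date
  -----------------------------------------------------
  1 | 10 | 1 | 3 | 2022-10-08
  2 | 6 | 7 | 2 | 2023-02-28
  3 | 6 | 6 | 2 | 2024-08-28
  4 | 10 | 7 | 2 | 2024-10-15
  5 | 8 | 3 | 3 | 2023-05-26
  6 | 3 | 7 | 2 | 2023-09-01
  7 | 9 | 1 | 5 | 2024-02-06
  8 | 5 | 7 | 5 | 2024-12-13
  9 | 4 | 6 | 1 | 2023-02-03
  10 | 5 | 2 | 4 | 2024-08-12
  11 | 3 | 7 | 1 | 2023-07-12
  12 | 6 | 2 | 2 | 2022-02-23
SELECT name, signup_year FROM customers ORDER BY signup_year ASC LIMIT 4

Execution result:
name | signup_year
Eve Smith | 2019
Sam Williams | 2019
Quinn Miller | 2020
Frank Martinez | 2020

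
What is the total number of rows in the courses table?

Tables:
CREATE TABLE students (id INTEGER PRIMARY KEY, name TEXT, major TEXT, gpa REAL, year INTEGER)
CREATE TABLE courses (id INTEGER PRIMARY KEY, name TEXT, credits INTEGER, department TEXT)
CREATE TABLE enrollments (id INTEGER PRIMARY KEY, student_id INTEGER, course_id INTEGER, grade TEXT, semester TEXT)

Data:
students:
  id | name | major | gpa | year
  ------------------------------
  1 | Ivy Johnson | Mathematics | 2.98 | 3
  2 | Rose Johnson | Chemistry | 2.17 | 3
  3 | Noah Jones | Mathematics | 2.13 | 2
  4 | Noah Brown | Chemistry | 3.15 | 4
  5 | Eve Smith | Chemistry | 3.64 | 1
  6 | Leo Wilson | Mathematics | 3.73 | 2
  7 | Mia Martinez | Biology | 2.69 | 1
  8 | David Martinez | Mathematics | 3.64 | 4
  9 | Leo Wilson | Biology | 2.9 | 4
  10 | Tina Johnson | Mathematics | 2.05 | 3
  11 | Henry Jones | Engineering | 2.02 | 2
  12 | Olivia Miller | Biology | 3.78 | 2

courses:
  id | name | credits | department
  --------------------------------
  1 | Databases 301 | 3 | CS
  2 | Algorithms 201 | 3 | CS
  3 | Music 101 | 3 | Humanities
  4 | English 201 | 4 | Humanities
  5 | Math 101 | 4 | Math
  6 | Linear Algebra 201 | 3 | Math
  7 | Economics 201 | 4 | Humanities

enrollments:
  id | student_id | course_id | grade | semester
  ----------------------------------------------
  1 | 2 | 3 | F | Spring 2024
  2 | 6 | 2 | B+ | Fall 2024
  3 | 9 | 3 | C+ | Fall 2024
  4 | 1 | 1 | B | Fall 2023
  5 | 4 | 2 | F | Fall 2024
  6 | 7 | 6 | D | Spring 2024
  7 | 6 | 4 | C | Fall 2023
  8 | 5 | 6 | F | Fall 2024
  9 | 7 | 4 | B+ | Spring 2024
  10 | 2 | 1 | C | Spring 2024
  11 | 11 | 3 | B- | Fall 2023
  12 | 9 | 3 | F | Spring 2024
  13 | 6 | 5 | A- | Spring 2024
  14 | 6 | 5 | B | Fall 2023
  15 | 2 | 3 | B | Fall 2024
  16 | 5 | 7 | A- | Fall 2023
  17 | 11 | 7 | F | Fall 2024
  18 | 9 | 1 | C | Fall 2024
SELECT COUNT(*) FROM courses

Execution result:
7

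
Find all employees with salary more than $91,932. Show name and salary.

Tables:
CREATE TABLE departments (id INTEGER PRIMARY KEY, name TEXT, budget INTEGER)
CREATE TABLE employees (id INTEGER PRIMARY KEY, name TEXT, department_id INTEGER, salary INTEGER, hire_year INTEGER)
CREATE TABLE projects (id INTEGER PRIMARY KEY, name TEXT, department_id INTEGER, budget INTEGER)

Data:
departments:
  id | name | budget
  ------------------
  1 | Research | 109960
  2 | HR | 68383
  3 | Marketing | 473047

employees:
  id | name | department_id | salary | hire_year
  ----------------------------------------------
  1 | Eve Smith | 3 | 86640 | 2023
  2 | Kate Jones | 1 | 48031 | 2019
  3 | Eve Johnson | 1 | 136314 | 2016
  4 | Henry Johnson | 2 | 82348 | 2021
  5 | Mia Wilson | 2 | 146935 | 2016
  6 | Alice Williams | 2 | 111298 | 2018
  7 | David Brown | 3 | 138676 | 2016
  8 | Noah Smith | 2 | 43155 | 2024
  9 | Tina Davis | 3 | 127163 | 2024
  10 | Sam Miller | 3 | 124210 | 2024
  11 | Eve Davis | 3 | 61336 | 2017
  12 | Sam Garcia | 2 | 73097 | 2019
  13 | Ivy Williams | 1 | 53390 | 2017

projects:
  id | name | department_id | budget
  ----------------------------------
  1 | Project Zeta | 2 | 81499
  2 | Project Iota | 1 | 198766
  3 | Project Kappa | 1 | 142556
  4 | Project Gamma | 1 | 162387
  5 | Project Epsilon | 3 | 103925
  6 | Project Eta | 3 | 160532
SELECT name, salary FROM employees WHERE salary > 91932

Execution result:
name | salary
Eve Johnson | 136314
Mia Wilson | 146935
Alice Williams | 111298
David Brown | 138676
Tina Davis | 127163
Sam Miller | 124210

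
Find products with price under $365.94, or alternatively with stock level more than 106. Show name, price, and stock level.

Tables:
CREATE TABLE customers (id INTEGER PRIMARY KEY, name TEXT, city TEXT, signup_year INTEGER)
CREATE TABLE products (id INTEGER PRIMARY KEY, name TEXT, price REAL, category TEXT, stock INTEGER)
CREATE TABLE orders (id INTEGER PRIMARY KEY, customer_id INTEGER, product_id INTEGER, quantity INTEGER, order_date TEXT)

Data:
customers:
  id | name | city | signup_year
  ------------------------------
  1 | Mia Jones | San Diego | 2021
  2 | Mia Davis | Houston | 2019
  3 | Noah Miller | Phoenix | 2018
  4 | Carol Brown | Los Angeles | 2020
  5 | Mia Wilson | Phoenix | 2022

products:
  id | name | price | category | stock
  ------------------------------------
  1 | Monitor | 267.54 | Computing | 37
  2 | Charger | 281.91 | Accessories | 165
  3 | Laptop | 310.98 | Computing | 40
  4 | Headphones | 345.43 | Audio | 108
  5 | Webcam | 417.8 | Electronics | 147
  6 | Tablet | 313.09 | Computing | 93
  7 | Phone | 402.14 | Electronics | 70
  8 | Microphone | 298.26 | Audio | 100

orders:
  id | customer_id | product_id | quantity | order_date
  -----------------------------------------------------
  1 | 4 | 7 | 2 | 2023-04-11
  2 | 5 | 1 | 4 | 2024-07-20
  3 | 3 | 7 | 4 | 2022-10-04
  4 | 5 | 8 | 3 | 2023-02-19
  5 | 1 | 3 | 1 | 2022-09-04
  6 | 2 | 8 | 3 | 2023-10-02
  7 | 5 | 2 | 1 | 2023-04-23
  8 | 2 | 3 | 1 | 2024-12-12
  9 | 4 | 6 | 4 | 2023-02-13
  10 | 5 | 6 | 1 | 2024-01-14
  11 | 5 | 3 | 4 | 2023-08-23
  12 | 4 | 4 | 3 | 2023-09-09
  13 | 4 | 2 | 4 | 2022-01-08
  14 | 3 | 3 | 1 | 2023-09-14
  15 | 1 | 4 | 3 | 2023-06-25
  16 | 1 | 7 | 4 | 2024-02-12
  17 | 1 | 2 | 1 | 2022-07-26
SELECT name, price, stock FROM products WHERE price < 365.94 OR stock > 106

Execution result:
name | price | stock
Monitor | 267.54 | 37
Charger | 281.91 | 165
Laptop | 310.98 | 40
Headphones | 345.43 | 108
Webcam | 417.80 | 147
Tablet | 313.09 | 93
Microphone | 298.26 | 100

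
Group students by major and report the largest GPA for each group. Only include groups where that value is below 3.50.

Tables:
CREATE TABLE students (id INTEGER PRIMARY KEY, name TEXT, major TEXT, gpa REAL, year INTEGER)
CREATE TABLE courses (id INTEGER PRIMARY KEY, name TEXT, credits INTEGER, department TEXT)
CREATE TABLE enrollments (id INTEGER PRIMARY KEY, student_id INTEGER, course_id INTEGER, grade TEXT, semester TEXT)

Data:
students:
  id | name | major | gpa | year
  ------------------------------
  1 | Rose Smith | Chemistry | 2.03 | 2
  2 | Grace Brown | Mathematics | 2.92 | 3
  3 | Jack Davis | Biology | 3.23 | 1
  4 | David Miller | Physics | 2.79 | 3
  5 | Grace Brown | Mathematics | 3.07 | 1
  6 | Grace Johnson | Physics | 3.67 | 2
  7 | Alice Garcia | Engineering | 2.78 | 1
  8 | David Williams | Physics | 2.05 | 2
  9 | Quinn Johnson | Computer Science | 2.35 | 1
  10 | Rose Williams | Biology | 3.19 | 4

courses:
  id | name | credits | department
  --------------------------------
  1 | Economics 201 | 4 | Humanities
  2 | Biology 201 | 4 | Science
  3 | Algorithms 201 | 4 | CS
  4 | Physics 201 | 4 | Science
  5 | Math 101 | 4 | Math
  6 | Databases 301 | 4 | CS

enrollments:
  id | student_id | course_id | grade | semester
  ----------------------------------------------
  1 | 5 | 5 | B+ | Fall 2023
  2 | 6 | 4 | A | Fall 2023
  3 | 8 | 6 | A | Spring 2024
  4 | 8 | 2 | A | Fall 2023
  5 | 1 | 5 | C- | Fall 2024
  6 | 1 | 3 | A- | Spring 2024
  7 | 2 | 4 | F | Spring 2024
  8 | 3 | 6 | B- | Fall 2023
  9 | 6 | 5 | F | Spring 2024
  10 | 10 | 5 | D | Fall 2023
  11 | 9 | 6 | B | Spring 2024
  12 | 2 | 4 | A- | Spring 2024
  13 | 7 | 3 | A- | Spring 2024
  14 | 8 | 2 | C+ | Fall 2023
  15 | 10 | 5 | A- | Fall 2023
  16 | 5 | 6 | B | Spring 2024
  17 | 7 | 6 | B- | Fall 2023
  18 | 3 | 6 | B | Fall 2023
SELECT major, MAX(gpa) AS max_gpa FROM students GROUP BY major HAVING MAX(gpa) < 3.5

Execution result:
major | max_gpa
Biology | 3.23
Chemistry | 2.03
Computer Science | 2.35
Engineering | 2.78
Mathematics | 3.07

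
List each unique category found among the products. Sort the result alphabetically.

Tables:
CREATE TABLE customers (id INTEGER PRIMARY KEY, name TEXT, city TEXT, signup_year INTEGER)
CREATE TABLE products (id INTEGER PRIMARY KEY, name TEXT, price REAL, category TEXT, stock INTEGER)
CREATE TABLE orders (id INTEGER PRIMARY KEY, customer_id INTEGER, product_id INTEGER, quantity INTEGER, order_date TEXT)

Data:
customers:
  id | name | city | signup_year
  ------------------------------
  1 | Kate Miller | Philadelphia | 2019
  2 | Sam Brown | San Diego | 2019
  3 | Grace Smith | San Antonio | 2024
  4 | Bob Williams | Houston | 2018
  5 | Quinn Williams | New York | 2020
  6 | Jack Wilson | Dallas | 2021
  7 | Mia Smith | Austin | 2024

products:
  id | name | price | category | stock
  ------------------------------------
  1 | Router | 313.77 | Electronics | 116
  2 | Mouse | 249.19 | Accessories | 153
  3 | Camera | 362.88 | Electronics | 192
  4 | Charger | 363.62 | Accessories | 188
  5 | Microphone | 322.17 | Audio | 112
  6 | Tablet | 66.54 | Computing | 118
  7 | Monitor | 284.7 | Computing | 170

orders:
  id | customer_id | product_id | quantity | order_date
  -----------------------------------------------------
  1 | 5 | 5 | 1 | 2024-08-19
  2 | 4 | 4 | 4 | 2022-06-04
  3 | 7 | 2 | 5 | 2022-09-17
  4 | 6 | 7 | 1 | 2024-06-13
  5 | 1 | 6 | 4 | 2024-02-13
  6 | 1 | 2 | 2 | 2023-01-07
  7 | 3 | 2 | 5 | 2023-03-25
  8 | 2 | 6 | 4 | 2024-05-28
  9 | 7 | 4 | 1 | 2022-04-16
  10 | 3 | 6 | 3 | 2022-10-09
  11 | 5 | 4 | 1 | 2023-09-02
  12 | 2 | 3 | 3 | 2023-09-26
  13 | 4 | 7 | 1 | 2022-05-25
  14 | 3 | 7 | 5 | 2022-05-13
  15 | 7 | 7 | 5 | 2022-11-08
SELECT DISTINCT category FROM products ORDER BY category

Execution result:
category
Accessories
Audio
Computing
Electronics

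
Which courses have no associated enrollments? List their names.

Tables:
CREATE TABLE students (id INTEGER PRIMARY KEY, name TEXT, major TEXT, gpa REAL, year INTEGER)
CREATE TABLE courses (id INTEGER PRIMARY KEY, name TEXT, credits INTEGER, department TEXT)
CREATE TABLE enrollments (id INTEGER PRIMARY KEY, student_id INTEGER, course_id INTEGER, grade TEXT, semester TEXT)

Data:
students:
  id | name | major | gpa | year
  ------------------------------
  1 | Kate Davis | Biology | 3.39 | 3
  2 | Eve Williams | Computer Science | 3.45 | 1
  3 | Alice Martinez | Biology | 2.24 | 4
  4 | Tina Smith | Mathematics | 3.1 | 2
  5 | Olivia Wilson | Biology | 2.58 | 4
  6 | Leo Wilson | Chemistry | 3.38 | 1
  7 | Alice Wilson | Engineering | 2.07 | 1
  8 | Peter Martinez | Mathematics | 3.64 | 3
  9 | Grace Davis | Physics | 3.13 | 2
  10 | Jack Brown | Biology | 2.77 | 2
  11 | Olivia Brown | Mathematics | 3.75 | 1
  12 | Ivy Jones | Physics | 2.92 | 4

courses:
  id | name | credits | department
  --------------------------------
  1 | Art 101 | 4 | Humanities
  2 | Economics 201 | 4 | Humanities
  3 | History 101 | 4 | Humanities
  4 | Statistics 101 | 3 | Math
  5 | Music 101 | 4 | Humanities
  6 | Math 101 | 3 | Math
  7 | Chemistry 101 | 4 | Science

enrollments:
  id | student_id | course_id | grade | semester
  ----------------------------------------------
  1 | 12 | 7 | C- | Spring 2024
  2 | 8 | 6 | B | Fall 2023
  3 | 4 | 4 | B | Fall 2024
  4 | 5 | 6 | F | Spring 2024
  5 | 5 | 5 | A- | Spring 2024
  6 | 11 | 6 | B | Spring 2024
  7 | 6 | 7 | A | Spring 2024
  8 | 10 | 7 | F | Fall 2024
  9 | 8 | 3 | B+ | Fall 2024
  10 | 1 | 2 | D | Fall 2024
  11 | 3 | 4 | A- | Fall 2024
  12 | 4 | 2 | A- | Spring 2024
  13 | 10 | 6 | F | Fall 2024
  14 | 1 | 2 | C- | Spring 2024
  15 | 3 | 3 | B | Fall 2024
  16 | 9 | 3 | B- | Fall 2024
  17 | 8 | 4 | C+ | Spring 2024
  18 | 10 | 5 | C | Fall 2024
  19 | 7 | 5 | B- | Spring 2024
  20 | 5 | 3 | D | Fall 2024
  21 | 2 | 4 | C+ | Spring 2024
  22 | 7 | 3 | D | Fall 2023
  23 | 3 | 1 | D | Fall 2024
SELECT p.name FROM courses p LEFT JOIN enrollments c ON c.course_id = p.id WHERE c.id IS NULL

Execution result:
(no rows)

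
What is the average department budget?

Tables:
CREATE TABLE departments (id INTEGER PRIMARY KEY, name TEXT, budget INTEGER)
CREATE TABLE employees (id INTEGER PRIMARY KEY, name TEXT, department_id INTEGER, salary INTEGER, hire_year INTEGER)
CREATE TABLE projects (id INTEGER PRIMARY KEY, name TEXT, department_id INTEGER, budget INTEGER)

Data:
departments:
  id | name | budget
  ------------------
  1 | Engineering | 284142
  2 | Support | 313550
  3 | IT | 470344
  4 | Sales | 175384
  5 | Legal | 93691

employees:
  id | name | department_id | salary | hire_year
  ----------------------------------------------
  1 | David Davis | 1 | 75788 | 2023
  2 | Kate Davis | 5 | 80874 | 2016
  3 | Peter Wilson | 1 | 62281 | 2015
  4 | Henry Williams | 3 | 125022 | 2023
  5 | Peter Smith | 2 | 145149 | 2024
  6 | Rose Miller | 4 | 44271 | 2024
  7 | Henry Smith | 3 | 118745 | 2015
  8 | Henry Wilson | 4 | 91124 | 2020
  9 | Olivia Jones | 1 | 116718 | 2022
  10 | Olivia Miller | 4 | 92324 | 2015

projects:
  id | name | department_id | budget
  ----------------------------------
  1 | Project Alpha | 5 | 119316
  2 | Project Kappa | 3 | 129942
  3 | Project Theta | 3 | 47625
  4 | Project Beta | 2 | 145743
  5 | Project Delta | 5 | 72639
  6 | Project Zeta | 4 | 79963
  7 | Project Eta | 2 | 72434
SELECT AVG(budget) FROM departments

Execution result:
267422.20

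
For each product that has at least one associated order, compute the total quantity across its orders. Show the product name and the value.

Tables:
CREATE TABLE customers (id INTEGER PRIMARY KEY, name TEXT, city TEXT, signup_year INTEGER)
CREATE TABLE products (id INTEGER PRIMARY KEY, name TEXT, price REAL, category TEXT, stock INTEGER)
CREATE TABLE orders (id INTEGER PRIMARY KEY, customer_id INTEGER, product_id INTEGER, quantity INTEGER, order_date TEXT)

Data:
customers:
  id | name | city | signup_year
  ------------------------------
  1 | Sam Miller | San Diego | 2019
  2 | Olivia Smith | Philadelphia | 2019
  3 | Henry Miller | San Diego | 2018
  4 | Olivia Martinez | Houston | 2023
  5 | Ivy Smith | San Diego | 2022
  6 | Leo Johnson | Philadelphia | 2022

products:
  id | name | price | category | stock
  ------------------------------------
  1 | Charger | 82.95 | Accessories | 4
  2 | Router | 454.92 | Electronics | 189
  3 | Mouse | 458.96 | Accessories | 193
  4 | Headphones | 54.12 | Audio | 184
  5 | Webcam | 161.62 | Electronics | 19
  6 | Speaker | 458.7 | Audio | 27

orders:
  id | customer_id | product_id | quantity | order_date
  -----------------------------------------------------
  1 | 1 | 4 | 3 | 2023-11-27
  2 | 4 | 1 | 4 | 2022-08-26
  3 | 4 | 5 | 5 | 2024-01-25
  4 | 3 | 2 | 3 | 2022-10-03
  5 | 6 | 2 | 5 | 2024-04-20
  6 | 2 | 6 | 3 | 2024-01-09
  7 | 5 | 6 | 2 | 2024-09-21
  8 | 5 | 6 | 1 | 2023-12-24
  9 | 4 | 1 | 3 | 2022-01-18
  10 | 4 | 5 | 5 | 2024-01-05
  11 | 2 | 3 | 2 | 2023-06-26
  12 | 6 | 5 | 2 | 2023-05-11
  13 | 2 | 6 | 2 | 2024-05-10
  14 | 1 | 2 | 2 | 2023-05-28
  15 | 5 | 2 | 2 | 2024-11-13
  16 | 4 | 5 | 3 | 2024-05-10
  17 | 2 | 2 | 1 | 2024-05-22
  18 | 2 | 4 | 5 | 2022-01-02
SELECT p.name, SUM(c.quantity) AS sum_quantity FROM orders c JOIN products p ON c.product_id = p.id GROUP BY p.id, p.name

Execution result:
name | sum_quantity
Charger | 7
Router | 13
Mouse | 2
Headphones | 8
Webcam | 15
Speaker | 8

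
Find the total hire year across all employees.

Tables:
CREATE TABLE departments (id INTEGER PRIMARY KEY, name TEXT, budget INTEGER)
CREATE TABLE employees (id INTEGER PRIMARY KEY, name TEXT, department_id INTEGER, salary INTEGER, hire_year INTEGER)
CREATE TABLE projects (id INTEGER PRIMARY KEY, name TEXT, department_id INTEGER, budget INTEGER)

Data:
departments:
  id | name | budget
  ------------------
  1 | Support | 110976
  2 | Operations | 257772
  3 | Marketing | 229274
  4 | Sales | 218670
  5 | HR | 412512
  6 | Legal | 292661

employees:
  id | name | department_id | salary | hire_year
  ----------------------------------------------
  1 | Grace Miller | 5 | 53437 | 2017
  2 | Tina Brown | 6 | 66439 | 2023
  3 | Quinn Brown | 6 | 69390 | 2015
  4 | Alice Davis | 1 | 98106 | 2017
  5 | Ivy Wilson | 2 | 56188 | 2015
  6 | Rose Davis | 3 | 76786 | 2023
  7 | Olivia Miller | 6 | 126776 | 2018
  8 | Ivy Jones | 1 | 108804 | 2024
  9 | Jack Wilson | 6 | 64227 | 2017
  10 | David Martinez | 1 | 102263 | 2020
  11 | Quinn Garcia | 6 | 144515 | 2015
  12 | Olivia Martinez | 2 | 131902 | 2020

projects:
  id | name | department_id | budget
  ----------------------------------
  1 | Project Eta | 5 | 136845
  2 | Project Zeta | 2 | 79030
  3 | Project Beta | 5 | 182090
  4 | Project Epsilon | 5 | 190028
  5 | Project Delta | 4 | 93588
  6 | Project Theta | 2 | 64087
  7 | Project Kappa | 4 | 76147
SELECT SUM(hire_year) FROM employees

Execution result:
24224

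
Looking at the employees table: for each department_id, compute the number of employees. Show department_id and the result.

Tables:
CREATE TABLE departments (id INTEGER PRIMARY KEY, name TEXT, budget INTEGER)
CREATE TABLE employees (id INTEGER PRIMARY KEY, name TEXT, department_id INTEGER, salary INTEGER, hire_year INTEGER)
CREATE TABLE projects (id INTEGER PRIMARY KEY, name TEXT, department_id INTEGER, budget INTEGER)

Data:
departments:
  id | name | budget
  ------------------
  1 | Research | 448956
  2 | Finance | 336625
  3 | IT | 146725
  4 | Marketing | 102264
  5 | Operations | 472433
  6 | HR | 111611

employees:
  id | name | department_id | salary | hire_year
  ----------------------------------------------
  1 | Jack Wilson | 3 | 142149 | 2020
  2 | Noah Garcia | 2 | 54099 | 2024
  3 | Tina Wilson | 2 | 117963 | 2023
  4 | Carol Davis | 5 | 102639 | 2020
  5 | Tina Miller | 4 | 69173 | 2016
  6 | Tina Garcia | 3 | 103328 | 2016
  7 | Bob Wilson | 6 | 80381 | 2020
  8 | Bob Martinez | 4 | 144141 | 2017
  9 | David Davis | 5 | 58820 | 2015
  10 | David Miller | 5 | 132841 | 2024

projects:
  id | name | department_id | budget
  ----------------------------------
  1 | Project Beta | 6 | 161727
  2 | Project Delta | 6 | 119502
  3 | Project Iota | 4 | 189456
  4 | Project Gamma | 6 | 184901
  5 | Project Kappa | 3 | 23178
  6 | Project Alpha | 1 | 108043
SELECT department_id, COUNT(*) AS n FROM employees GROUP BY department_id

Execution result:
department_id | n
2 | 2
3 | 2
4 | 2
5 | 3
6 | 1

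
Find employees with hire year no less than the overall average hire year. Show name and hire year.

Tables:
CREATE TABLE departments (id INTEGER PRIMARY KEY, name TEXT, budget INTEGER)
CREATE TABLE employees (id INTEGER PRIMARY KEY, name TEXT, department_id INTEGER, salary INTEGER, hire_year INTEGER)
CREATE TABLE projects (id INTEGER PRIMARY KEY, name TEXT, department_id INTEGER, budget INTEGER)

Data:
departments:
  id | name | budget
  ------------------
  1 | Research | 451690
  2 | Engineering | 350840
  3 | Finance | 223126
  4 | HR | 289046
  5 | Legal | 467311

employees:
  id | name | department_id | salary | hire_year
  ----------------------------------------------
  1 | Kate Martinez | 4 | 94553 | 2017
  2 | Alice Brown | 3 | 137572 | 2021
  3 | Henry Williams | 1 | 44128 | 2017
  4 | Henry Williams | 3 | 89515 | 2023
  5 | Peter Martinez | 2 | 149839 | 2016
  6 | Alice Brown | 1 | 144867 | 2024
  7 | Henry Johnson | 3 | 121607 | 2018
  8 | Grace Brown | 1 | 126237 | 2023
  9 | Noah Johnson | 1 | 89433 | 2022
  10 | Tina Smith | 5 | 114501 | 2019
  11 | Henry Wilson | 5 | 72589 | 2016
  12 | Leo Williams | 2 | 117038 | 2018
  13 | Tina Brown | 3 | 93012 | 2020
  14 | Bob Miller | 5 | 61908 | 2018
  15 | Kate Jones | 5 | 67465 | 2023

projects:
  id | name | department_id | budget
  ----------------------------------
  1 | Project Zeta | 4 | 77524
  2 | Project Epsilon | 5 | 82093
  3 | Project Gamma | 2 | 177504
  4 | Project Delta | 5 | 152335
SELECT name, hire_year FROM employees WHERE hire_year >= (SELECT AVG(hire_year) FROM employees)

Execution result:
name | hire_year
Alice Brown | 2021
Henry Williams | 2023
Alice Brown | 2024
Grace Brown | 2023
Noah Johnson | 2022
Tina Brown | 2020
Kate Jones | 2023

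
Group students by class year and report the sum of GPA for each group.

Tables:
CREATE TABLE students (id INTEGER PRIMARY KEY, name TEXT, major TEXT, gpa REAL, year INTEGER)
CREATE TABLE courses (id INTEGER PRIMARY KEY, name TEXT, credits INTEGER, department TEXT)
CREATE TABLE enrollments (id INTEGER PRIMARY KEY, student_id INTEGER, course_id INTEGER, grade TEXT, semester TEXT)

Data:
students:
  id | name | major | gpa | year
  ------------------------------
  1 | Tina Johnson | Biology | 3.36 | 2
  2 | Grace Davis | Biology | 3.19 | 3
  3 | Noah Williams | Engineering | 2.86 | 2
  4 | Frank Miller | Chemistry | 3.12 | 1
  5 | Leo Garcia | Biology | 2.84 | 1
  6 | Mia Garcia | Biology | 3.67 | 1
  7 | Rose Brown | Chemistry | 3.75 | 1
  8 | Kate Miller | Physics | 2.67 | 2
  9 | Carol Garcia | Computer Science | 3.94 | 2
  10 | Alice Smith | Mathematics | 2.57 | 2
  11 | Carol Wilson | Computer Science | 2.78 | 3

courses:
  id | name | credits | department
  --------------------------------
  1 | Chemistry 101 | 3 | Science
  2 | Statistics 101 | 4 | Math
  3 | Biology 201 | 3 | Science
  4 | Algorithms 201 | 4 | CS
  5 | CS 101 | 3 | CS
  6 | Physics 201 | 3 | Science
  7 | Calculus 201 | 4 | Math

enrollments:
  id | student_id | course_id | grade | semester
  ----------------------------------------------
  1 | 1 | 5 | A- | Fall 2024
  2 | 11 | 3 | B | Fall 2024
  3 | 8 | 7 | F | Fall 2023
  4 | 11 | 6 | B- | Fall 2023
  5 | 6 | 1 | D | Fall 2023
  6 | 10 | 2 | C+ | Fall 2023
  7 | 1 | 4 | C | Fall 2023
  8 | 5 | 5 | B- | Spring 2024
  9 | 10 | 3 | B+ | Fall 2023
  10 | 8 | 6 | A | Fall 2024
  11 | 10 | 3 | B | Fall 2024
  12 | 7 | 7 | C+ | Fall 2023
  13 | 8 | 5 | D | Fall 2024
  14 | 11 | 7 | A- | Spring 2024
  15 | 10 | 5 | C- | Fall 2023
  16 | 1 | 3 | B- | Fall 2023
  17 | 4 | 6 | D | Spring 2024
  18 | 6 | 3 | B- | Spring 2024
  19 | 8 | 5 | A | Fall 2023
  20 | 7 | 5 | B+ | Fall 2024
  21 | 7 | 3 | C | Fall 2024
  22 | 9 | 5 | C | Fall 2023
SELECT year, SUM(gpa) AS sum_gpa FROM students GROUP BY year

Execution result:
year | sum_gpa
1 | 13.38
2 | 15.40
3 | 5.97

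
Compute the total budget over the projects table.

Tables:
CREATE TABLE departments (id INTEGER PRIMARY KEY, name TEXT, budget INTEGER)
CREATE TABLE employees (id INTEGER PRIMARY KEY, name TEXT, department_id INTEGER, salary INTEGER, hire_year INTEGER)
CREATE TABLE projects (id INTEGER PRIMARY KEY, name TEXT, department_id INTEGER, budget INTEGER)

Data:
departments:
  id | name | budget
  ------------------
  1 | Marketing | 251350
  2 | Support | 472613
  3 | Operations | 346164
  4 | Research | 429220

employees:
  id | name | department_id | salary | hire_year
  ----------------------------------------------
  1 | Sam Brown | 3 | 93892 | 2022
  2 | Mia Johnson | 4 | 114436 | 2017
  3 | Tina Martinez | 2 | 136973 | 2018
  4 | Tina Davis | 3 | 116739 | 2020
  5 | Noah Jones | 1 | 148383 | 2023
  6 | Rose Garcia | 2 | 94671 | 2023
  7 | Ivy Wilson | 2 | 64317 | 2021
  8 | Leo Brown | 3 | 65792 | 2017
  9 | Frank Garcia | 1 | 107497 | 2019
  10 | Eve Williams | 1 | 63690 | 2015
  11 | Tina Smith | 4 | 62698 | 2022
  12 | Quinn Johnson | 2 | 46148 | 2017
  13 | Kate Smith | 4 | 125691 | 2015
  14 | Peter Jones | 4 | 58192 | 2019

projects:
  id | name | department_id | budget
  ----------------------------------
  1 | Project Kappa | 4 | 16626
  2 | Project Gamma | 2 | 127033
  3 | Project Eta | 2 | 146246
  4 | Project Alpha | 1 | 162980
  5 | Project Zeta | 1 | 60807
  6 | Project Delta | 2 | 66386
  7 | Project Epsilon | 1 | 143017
SELECT SUM(budget) FROM projects

Execution result:
723095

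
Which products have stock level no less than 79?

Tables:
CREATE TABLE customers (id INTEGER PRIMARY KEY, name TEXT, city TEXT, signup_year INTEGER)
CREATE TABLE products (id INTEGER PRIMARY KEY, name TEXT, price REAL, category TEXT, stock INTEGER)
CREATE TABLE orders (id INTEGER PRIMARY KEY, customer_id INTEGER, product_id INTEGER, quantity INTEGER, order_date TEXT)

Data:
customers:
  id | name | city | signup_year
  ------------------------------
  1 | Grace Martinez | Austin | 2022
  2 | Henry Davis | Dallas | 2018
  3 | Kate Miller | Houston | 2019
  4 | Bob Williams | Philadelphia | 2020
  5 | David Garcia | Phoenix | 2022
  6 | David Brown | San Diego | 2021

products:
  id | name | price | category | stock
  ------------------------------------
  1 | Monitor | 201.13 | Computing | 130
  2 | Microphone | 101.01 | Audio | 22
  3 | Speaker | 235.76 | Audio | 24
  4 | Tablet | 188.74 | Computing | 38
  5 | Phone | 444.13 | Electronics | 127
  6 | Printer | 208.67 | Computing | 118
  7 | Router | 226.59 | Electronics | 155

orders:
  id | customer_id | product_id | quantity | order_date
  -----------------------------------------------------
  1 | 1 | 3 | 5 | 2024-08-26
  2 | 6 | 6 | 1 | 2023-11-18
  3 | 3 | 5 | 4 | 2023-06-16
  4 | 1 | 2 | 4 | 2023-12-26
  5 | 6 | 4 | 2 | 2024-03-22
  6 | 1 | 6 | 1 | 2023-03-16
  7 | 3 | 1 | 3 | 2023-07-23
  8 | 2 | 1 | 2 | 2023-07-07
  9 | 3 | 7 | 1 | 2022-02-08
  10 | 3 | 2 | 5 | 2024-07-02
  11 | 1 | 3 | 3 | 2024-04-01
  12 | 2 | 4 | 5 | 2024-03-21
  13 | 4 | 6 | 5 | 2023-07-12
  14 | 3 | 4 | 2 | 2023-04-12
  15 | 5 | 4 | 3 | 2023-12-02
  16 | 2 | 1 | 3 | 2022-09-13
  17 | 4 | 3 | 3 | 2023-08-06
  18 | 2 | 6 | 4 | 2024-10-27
SELECT name, stock FROM products WHERE stock >= 79

Execution result:
name | stock
Monitor | 130
Phone | 127
Printer | 118
Router | 155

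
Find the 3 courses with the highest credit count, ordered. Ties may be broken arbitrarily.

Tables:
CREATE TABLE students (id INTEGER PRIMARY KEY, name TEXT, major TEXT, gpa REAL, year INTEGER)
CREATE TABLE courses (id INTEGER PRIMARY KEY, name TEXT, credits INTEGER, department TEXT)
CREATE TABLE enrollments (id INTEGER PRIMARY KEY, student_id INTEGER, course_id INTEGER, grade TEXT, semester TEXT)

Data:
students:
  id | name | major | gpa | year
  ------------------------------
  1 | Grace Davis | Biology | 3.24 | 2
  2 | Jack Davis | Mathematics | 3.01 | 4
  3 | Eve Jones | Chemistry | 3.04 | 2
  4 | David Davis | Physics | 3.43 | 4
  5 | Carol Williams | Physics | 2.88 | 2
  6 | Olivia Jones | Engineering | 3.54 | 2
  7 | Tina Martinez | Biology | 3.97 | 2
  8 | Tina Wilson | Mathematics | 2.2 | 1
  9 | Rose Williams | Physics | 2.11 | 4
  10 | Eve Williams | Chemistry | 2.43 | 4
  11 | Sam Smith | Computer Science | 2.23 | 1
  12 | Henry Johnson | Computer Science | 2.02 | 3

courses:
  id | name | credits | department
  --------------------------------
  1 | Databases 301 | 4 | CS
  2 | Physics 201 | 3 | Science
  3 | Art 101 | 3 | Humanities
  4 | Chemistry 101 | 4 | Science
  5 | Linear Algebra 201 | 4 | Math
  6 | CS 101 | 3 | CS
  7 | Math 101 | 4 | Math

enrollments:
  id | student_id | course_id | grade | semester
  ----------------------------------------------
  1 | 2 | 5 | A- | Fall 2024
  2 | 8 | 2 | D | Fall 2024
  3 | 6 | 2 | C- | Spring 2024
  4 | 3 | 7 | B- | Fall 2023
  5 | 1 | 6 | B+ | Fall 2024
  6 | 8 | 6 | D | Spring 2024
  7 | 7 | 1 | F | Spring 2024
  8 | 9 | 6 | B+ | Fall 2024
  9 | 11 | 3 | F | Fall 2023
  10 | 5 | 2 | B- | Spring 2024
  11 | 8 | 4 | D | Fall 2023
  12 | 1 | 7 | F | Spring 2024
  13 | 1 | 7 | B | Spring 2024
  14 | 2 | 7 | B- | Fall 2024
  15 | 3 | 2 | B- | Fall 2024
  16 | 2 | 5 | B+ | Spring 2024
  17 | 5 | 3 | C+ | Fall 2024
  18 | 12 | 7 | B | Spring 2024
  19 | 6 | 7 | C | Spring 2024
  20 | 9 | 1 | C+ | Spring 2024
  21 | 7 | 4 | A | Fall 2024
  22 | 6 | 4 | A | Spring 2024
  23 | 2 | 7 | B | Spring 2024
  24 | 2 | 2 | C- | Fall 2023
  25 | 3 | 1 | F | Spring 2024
SELECT name, credits FROM courses ORDER BY credits DESC LIMIT 3

Execution result:
name | credits
Databases 301 | 4
Chemistry 101 | 4
Linear Algebra 201 | 4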